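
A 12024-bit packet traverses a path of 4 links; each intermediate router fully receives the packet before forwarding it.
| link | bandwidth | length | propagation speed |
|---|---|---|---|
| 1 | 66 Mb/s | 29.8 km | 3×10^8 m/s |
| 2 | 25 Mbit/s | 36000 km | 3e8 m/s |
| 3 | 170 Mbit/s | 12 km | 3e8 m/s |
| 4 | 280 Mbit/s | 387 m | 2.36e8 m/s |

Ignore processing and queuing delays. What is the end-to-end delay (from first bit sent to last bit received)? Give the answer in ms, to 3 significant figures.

Transmission delays (L/R per hop): 0.182182, 0.48096, 0.0707294, 0.0429429 ms; sum = 0.776814 ms.
Propagation delays (d/s per hop): 0.0993333, 120, 0.04, 0.00163983 ms; sum = 120.141 ms.
End-to-end = 121 ms.

121 ms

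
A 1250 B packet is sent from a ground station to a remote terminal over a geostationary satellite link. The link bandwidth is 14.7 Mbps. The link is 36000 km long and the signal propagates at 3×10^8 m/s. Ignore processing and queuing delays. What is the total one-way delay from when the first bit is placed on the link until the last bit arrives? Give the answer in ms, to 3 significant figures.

121 ms

L = 1250 × 8 = 10000 bits.
Transmission delay = L/R = 10000 / 14700000 = 0.680272 ms.
Propagation delay = d/s = 36000000 m / 300000000 m/s = 120 ms.
Total = 121 ms.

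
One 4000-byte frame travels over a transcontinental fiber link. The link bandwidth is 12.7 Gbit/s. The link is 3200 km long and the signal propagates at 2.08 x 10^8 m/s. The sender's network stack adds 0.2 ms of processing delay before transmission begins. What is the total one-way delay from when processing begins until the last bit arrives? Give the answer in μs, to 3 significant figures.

15600 μs

L = 4000 × 8 = 32000 bits.
Transmission delay = L/R = 32000 / 12700000000 = 2.51969 μs.
Propagation delay = d/s = 3200000 m / 208000000 m/s = 15384.6 μs.
Plus processing delay 0.2 ms = 200 μs.
Total = 15600 μs.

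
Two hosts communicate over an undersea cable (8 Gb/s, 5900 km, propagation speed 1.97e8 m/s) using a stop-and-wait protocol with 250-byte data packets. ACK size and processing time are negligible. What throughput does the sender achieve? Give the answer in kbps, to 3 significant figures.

t_tx = L/R = 2000/8000000000 = 2.5e-07 s.
t_prop = 5900000/197000000 = 0.0299492 s; RTT = 0.0598985 s.
Cycle = t_tx + RTT = 0.0598987 s.
Throughput = L / cycle = 2000 / 0.0598987 = 33.4 kbps.

33.4 kbps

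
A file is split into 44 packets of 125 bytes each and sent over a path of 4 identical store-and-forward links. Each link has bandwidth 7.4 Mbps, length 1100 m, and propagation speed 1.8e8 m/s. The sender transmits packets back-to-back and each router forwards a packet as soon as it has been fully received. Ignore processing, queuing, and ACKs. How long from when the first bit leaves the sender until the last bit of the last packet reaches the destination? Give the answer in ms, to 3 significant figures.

6.38 ms

Per-hop transmission t_tx = L/R = 1000/7400000 = 0.135135 ms.
Per-hop propagation t_prop = 1100/180000000 = 0.00611111 ms.
Pipeline fill: first packet needs 4·t_tx to clear all hops; remaining 43 packets each add one t_tx.
Total = (4+44-1)·t_tx + 4·t_prop = 47·0.135135 + 4·0.00611111 = 6.38 ms.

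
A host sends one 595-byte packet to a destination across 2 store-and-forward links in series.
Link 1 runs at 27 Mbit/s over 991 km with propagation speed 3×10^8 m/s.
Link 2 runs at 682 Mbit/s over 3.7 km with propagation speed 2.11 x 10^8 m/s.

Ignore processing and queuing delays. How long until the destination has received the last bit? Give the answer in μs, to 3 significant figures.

L = 595 × 8 = 4760 bits.
Transmission delays (L/R per hop): 176.296, 6.97947 μs; sum = 183.276 μs.
Propagation delays (d/s per hop): 3303.33, 17.5355 μs; sum = 3320.87 μs.
End-to-end = 3500 μs.

3500 μs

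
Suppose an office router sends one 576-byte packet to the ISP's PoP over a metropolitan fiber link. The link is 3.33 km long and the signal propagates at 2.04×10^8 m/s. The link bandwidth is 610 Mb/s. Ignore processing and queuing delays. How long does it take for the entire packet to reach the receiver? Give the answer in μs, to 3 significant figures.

L = 576 × 8 = 4608 bits.
Transmission delay = L/R = 4608 / 610000000 = 7.5541 μs.
Propagation delay = d/s = 3330 m / 204000000 m/s = 16.3235 μs.
Total = 23.9 μs.

23.9 μs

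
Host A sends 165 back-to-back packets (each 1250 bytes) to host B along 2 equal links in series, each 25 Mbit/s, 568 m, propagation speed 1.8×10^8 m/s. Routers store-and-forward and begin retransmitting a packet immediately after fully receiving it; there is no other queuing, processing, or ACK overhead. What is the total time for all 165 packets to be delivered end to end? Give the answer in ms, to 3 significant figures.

Per-hop transmission t_tx = L/R = 10000/25000000 = 0.4 ms.
Per-hop propagation t_prop = 568/180000000 = 0.00315556 ms.
Pipeline fill: first packet needs 2·t_tx to clear all hops; remaining 164 packets each add one t_tx.
Total = (2+165-1)·t_tx + 2·t_prop = 166·0.4 + 2·0.00315556 = 66.4 ms.

66.4 ms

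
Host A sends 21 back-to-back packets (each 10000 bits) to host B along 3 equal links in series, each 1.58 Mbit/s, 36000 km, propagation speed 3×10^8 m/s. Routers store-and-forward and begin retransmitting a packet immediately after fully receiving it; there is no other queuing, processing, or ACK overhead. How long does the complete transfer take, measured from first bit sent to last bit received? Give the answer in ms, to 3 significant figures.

506 ms

Per-hop transmission t_tx = L/R = 10000/1580000 = 6.32911 ms.
Per-hop propagation t_prop = 36000000/300000000 = 120 ms.
Pipeline fill: first packet needs 3·t_tx to clear all hops; remaining 20 packets each add one t_tx.
Total = (3+21-1)·t_tx + 3·t_prop = 23·6.32911 + 3·120 = 506 ms.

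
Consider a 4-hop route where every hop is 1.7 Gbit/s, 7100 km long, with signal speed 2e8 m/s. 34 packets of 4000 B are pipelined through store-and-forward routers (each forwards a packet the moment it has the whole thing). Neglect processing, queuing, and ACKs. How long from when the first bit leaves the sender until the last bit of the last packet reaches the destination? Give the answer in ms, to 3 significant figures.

Per-hop transmission t_tx = L/R = 32000/1700000000 = 0.0188235 ms.
Per-hop propagation t_prop = 7100000/200000000 = 35.5 ms.
Pipeline fill: first packet needs 4·t_tx to clear all hops; remaining 33 packets each add one t_tx.
Total = (4+34-1)·t_tx + 4·t_prop = 37·0.0188235 + 4·35.5 = 143 ms.

143 ms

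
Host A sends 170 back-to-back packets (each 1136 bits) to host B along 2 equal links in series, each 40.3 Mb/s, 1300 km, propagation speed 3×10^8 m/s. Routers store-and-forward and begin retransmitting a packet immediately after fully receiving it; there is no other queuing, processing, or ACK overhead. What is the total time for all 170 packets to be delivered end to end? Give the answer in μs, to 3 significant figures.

13500 μs

Per-hop transmission t_tx = L/R = 1136/40300000 = 28.1886 μs.
Per-hop propagation t_prop = 1300000/300000000 = 4333.33 μs.
Pipeline fill: first packet needs 2·t_tx to clear all hops; remaining 169 packets each add one t_tx.
Total = (2+170-1)·t_tx + 2·t_prop = 171·28.1886 + 2·4333.33 = 13500 μs.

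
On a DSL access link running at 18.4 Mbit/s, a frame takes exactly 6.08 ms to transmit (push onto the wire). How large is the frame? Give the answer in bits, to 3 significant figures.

112000 bits

L = R × t_tx = 18400000 b/s × 0.00608 s = 111872 bits.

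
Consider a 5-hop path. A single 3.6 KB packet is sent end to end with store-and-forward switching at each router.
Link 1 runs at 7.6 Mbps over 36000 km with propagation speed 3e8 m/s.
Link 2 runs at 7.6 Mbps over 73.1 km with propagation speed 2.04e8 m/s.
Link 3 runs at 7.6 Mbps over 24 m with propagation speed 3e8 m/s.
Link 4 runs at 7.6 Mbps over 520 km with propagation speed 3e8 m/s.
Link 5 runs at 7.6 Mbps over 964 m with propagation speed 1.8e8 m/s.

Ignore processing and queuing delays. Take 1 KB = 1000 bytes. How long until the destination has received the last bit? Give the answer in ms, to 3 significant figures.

L = 28800 bits.
Transmission delay per hop = L/R = 28800/7600000 = 3.78947 ms; 5 hops → 18.9474 ms.
Propagation delays (d/s per hop): 120, 0.358333, 8e-05, 1.73333, 0.00535556 ms; sum = 122.097 ms.
End-to-end = 141 ms.

141 ms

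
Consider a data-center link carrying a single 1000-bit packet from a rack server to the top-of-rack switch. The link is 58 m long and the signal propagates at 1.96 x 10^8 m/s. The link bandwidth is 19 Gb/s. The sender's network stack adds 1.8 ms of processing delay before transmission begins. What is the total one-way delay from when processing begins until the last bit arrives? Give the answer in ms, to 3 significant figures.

1.80 ms

Transmission delay = L/R = 1000 / 19000000000 = 5.26316e-05 ms.
Propagation delay = d/s = 58 m / 196000000 m/s = 0.000295918 ms.
Plus processing delay 1.8 ms = 1.8 ms.
Total = 1.80 ms.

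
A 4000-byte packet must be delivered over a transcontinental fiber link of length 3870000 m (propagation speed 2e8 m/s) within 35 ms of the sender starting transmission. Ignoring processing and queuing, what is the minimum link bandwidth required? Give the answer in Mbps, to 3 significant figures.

2.04 Mbps

L = 32000 bits.
Propagation delay = 3870000 / 200000000 = 19.35 ms.
Transmission budget = 35 − 19.35 = 15.65 ms.
R ≥ L / t_tx = 32000 bits / 0.01565 s = 2.04 Mbps.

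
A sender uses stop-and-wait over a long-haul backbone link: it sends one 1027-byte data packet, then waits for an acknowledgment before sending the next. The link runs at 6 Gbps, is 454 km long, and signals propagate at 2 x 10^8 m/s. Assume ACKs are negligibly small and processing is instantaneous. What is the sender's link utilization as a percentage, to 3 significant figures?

0.0302 %

t_tx = L/R = 8216/6000000000 = 1.36933e-06 s.
t_prop = 454000/200000000 = 0.00227 s; RTT = 0.00454 s.
Cycle = t_tx + RTT = 0.00454137 s.
Utilization = t_tx / cycle = 1.36933e-06/0.00454137 = 0.0302 %.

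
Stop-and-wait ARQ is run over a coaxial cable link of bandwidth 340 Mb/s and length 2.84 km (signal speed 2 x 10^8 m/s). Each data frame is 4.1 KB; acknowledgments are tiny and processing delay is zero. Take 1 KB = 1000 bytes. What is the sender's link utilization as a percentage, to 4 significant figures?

77.26 %

t_tx = L/R = 32800/340000000 = 9.64706e-05 s.
t_prop = 2840/200000000 = 1.42e-05 s; RTT = 2.84e-05 s.
Cycle = t_tx + RTT = 0.000124871 s.
Utilization = t_tx / cycle = 9.64706e-05/0.000124871 = 77.26 %.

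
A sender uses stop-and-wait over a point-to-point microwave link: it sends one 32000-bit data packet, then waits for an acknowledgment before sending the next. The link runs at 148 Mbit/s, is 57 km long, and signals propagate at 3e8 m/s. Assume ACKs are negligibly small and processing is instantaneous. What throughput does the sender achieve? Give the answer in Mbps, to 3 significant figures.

53.7 Mbps

t_tx = L/R = 32000/148000000 = 0.000216216 s.
t_prop = 57000/300000000 = 0.00019 s; RTT = 0.00038 s.
Cycle = t_tx + RTT = 0.000596216 s.
Throughput = L / cycle = 32000 / 0.000596216 = 53.7 Mbps.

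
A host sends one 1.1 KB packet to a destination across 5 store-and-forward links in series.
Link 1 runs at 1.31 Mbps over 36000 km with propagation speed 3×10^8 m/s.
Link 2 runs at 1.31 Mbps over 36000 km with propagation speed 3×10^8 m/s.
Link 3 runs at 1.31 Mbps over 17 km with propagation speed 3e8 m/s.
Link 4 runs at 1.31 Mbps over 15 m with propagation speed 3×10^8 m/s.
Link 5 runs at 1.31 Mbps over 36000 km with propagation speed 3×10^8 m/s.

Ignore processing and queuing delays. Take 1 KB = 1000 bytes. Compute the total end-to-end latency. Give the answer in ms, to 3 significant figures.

L = 8800 bits.
Transmission delay per hop = L/R = 8800/1310000 = 6.71756 ms; 5 hops → 33.5878 ms.
Propagation delays (d/s per hop): 120, 120, 0.0566667, 5e-05, 120 ms; sum = 360.057 ms.
End-to-end = 394 ms.

394 ms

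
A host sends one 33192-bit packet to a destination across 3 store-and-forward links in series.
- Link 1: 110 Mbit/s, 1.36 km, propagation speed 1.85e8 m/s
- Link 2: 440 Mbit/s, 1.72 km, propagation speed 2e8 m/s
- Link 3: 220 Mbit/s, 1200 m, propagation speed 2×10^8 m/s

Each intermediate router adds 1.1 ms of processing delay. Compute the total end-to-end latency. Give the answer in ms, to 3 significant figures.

2.75 ms

Transmission delays (L/R per hop): 0.301745, 0.0754364, 0.150873 ms; sum = 0.528055 ms.
Propagation delays (d/s per hop): 0.00735135, 0.0086, 0.006 ms; sum = 0.0219514 ms.
Processing at 2 router(s): 2 × 1.1 ms = 2.2 ms.
End-to-end = 2.75 ms.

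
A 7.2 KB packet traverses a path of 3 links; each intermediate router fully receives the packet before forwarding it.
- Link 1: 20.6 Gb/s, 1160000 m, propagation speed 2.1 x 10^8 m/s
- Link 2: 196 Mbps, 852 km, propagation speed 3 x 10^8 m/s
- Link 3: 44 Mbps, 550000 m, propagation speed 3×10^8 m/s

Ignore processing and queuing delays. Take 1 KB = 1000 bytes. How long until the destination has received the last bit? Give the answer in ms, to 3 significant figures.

L = 57600 bits.
Transmission delays (L/R per hop): 0.00279612, 0.293878, 1.30909 ms; sum = 1.60576 ms.
Propagation delays (d/s per hop): 5.52381, 2.84, 1.83333 ms; sum = 10.1971 ms.
End-to-end = 11.8 ms.

11.8 ms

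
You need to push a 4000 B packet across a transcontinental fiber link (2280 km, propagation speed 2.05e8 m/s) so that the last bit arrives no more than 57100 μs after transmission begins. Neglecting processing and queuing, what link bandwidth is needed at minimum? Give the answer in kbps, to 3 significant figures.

L = 32000 bits.
Propagation delay = 2280000 / 2.05e+08 = 11122 μs.
Transmission budget = 57100 − 11122 = 45978 μs.
R ≥ L / t_tx = 32000 bits / 0.045978 s = 696 kbps.

696 kbps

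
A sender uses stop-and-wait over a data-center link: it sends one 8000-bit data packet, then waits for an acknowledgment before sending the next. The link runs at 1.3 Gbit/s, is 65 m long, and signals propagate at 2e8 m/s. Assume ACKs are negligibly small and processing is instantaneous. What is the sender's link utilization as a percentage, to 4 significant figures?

t_tx = L/R = 8000/1300000000 = 6.15385e-06 s.
t_prop = 65/200000000 = 3.25e-07 s; RTT = 6.5e-07 s.
Cycle = t_tx + RTT = 6.80385e-06 s.
Utilization = t_tx / cycle = 6.15385e-06/6.80385e-06 = 90.45 %.

90.45 %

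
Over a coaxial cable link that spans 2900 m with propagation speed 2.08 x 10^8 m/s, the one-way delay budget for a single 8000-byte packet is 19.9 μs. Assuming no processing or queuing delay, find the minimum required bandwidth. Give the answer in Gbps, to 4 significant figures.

10.74 Gbps

L = 64000 bits.
Propagation delay = 2900 / 208000000 = 13.9423 μs.
Transmission budget = 19.9 − 13.9423 = 5.95769 μs.
R ≥ L / t_tx = 64000 bits / 5.95769e-06 s = 10.74 Gbps.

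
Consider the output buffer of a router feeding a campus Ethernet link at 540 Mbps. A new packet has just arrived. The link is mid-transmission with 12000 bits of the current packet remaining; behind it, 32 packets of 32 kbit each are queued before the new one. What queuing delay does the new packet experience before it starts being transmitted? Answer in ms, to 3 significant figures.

1.92 ms

Each queued packet: L/R = 32000/540000000 = 0.0592593 ms.
32 queued → 1.8963 ms.
Plus remaining 12000 bits of current packet: 0.0222222 ms.
Queuing delay = 1.92 ms.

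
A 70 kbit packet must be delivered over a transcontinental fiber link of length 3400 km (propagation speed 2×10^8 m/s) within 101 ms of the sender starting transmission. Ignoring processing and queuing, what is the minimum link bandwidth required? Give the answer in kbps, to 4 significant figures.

Propagation delay = 3400000 / 200000000 = 17 ms.
Transmission budget = 101 − 17 = 84 ms.
R ≥ L / t_tx = 70000 bits / 0.084 s = 833.3 kbps.

833.3 kbps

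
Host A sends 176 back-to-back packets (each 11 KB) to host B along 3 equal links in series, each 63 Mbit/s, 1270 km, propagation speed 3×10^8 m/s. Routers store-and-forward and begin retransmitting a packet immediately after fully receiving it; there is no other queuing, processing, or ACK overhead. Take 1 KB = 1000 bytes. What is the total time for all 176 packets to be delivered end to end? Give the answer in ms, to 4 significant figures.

261.3 ms

Per-hop transmission t_tx = L/R = 88000/63000000 = 1.39683 ms.
Per-hop propagation t_prop = 1270000/300000000 = 4.23333 ms.
Pipeline fill: first packet needs 3·t_tx to clear all hops; remaining 175 packets each add one t_tx.
Total = (3+176-1)·t_tx + 3·t_prop = 178·1.39683 + 3·4.23333 = 261.3 ms.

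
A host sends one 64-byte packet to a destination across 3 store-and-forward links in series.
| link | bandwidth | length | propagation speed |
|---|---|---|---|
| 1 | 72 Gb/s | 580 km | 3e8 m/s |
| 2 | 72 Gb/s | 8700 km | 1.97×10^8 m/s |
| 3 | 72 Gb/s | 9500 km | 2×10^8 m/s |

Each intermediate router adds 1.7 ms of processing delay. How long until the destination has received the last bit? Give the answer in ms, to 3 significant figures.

L = 64 × 8 = 512 bits.
Transmission delay per hop = L/R = 512/72000000000 = 7.11111e-06 ms; 3 hops → 2.13333e-05 ms.
Propagation delays (d/s per hop): 1.93333, 44.1624, 47.5 ms; sum = 93.5958 ms.
Processing at 2 router(s): 2 × 1.7 ms = 3.4 ms.
End-to-end = 97.0 ms.

97.0 ms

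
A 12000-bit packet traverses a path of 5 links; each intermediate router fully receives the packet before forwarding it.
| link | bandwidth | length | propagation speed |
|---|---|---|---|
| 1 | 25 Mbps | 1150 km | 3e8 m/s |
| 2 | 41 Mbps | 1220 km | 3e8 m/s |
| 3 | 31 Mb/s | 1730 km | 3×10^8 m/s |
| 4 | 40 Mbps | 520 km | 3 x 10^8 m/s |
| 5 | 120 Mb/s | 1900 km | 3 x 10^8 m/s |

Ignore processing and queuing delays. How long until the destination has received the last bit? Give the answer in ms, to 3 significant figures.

Transmission delays (L/R per hop): 0.48, 0.292683, 0.387097, 0.3, 0.1 ms; sum = 1.55978 ms.
Propagation delays (d/s per hop): 3.83333, 4.06667, 5.76667, 1.73333, 6.33333 ms; sum = 21.7333 ms.
End-to-end = 23.3 ms.

23.3 ms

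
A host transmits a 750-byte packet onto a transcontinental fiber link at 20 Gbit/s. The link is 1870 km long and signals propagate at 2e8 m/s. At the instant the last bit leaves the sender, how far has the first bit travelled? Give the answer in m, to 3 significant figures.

60.0 m

t_tx = L/R = 6000/20000000000 = 3e-07 s.
Distance = s × t_tx = 200000000 × 3e-07 = 60.0 m.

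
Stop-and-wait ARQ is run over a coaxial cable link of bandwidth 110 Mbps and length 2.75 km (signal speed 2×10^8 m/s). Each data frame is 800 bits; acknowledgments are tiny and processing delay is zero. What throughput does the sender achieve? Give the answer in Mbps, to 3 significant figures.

23.0 Mbps

t_tx = L/R = 800/110000000 = 7.27273e-06 s.
t_prop = 2750/200000000 = 1.375e-05 s; RTT = 2.75e-05 s.
Cycle = t_tx + RTT = 3.47727e-05 s.
Throughput = L / cycle = 800 / 3.47727e-05 = 23.0 Mbps.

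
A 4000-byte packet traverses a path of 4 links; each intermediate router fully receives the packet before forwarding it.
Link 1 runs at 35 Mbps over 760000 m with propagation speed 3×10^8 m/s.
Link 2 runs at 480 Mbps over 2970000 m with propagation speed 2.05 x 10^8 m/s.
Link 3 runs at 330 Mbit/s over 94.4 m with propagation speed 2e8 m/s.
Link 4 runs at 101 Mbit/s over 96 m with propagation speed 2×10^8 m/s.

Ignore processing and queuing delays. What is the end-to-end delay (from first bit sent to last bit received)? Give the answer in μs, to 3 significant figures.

18400 μs

L = 4000 × 8 = 32000 bits.
Transmission delays (L/R per hop): 914.286, 66.6667, 96.9697, 316.832 μs; sum = 1394.75 μs.
Propagation delays (d/s per hop): 2533.33, 14487.8, 0.472, 0.48 μs; sum = 17022.1 μs.
End-to-end = 18400 μs.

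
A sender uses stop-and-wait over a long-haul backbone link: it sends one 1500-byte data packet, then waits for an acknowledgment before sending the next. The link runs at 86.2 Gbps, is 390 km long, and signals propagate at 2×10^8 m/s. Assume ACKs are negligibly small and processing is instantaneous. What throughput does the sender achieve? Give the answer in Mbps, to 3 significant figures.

3.08 Mbps

t_tx = L/R = 12000/86200000000 = 1.39211e-07 s.
t_prop = 390000/200000000 = 0.00195 s; RTT = 0.0039 s.
Cycle = t_tx + RTT = 0.00390014 s.
Throughput = L / cycle = 12000 / 0.00390014 = 3.08 Mbps.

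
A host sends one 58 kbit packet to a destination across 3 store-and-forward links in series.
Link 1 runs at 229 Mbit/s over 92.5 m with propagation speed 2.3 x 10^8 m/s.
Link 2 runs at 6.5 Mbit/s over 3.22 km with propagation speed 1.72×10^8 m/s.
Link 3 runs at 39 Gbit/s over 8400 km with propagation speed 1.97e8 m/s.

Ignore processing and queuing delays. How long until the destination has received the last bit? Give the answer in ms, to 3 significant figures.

51.8 ms

L = 58000 bits.
Transmission delays (L/R per hop): 0.253275, 8.92308, 0.00148718 ms; sum = 9.17784 ms.
Propagation delays (d/s per hop): 0.000402174, 0.0187209, 42.6396 ms; sum = 42.6587 ms.
End-to-end = 51.8 ms.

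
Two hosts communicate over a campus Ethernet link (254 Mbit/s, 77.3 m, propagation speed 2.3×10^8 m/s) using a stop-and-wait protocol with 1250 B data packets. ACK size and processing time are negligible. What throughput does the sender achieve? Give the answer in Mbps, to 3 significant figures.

250 Mbps

t_tx = L/R = 10000/254000000 = 3.93701e-05 s.
t_prop = 77.3/2.3e+08 = 3.36087e-07 s; RTT = 6.72174e-07 s.
Cycle = t_tx + RTT = 4.00423e-05 s.
Throughput = L / cycle = 10000 / 4.00423e-05 = 250 Mbps.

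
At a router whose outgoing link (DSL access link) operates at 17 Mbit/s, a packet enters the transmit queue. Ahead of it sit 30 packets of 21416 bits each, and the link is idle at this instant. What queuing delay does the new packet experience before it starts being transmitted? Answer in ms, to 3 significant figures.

37.8 ms

Each queued packet: L/R = 21416/17000000 = 1.25976 ms.
30 queued → 37.7929 ms.
Queuing delay = 37.8 ms.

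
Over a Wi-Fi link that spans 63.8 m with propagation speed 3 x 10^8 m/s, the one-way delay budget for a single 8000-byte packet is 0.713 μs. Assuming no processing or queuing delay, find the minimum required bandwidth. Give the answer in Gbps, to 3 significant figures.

128 Gbps

L = 64000 bits.
Propagation delay = 63.8 / 300000000 = 0.212667 μs.
Transmission budget = 0.713 − 0.212667 = 0.500333 μs.
R ≥ L / t_tx = 64000 bits / 5.00333e-07 s = 128 Gbps.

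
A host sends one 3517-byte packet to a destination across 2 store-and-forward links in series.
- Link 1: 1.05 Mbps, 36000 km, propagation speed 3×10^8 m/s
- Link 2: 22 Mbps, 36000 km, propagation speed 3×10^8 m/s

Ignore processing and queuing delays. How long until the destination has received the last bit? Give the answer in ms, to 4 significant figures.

268.1 ms

L = 3517 × 8 = 28136 bits.
Transmission delays (L/R per hop): 26.7962, 1.27891 ms; sum = 28.0751 ms.
Propagation delays (d/s per hop): 120, 120 ms; sum = 240 ms.
End-to-end = 268.1 ms.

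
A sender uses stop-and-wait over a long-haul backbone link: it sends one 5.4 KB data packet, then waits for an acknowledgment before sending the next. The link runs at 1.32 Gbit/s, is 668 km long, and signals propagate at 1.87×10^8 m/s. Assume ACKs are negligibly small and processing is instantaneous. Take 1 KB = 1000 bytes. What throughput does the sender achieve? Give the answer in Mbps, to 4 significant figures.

6.019 Mbps

t_tx = L/R = 43200/1320000000 = 3.27273e-05 s.
t_prop = 668000/187000000 = 0.00357219 s; RTT = 0.00714439 s.
Cycle = t_tx + RTT = 0.00717711 s.
Throughput = L / cycle = 43200 / 0.00717711 = 6.019 Mbps.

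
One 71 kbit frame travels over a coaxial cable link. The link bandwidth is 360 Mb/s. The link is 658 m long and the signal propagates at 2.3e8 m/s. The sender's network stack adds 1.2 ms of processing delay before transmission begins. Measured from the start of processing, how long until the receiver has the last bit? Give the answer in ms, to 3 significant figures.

1.40 ms

L = 71000 bits.
Transmission delay = L/R = 71000 / 360000000 = 0.197222 ms.
Propagation delay = d/s = 658 m / 2.3e+08 m/s = 0.00286087 ms.
Plus processing delay 1.2 ms = 1.2 ms.
Total = 1.40 ms.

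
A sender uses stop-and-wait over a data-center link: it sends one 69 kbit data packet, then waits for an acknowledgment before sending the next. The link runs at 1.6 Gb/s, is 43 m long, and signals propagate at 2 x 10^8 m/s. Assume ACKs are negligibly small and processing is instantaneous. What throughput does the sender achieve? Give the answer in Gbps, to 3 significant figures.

t_tx = L/R = 69000/1600000000 = 4.3125e-05 s.
t_prop = 43/200000000 = 2.15e-07 s; RTT = 4.3e-07 s.
Cycle = t_tx + RTT = 4.3555e-05 s.
Throughput = L / cycle = 69000 / 4.3555e-05 = 1.58 Gbps.

1.58 Gbps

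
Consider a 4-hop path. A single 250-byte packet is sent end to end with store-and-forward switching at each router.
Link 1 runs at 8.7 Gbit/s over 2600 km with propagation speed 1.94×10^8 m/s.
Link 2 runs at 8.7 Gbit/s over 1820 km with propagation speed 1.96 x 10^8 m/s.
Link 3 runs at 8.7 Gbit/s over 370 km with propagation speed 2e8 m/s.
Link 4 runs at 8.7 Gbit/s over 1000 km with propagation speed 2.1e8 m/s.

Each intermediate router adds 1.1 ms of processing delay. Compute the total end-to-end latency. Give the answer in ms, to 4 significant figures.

L = 250 × 8 = 2000 bits.
Transmission delay per hop = L/R = 2000/8700000000 = 0.000229885 ms; 4 hops → 0.00091954 ms.
Propagation delays (d/s per hop): 13.4021, 9.28571, 1.85, 4.7619 ms; sum = 29.2997 ms.
Processing at 3 router(s): 3 × 1.1 ms = 3.3 ms.
End-to-end = 32.60 ms.

32.60 ms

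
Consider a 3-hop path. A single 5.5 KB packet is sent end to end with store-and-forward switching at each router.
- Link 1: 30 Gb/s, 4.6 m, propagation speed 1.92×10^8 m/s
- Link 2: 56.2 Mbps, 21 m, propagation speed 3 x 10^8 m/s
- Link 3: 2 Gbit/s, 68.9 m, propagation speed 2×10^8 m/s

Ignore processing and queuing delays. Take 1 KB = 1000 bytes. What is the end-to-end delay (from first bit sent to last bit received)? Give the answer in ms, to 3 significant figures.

0.807 ms

L = 44000 bits.
Transmission delays (L/R per hop): 0.00146667, 0.782918, 0.022 ms; sum = 0.806385 ms.
Propagation delays (d/s per hop): 2.39583e-05, 7e-05, 0.0003445 ms; sum = 0.000438458 ms.
End-to-end = 0.807 ms.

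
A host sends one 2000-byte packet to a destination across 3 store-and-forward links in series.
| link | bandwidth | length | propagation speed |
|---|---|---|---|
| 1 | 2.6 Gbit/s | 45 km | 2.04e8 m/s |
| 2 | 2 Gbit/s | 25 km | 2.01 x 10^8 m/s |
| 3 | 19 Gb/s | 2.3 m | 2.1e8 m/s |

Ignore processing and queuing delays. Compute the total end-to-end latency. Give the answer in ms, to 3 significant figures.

L = 2000 × 8 = 16000 bits.
Transmission delays (L/R per hop): 0.00615385, 0.008, 0.000842105 ms; sum = 0.014996 ms.
Propagation delays (d/s per hop): 0.220588, 0.124378, 1.09524e-05 ms; sum = 0.344977 ms.
End-to-end = 0.360 ms.

0.360 ms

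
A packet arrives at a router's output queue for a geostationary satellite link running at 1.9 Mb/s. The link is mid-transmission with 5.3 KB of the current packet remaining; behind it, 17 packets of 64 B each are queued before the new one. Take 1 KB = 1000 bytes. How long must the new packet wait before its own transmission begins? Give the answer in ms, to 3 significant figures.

26.9 ms

Each queued packet: L/R = 512/1900000 = 0.269474 ms.
17 queued → 4.58105 ms.
Plus remaining 42400 bits of current packet: 22.3158 ms.
Queuing delay = 26.9 ms.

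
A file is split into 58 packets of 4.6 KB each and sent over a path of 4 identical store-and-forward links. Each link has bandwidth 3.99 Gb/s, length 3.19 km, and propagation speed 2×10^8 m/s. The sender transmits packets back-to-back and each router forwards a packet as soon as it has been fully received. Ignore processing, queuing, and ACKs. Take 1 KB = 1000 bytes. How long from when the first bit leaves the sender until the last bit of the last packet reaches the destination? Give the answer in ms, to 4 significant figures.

Per-hop transmission t_tx = L/R = 36800/3990000000 = 0.00922306 ms.
Per-hop propagation t_prop = 3190/200000000 = 0.01595 ms.
Pipeline fill: first packet needs 4·t_tx to clear all hops; remaining 57 packets each add one t_tx.
Total = (4+58-1)·t_tx + 4·t_prop = 61·0.00922306 + 4·0.01595 = 0.6264 ms.

0.6264 ms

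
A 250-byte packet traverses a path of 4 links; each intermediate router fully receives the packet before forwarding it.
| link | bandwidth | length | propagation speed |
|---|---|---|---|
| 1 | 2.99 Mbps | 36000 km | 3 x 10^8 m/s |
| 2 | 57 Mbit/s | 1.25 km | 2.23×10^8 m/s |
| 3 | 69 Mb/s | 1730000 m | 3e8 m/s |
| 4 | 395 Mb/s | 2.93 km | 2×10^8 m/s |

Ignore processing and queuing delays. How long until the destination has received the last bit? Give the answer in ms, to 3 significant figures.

L = 250 × 8 = 2000 bits.
Transmission delays (L/R per hop): 0.668896, 0.0350877, 0.0289855, 0.00506329 ms; sum = 0.738033 ms.
Propagation delays (d/s per hop): 120, 0.00560538, 5.76667, 0.01465 ms; sum = 125.787 ms.
End-to-end = 127 ms.

127 ms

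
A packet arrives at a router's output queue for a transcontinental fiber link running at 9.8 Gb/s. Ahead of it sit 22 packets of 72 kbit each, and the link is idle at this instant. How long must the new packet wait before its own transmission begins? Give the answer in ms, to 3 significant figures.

Each queued packet: L/R = 72000/9800000000 = 0.00734694 ms.
22 queued → 0.161633 ms.
Queuing delay = 0.162 ms.

0.162 ms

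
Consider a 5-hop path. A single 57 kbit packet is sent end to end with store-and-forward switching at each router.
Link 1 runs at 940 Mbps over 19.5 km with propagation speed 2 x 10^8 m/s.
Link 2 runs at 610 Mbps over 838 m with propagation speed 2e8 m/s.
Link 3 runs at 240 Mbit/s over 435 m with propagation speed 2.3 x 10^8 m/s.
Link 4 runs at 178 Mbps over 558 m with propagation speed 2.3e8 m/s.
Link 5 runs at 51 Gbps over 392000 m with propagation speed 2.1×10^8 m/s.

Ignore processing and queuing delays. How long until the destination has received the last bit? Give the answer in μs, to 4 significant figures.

L = 57000 bits.
Transmission delays (L/R per hop): 60.6383, 93.4426, 237.5, 320.225, 1.11765 μs; sum = 712.923 μs.
Propagation delays (d/s per hop): 97.5, 4.19, 1.8913, 2.42609, 1866.67 μs; sum = 1972.67 μs.
End-to-end = 2686 μs.

2686 μs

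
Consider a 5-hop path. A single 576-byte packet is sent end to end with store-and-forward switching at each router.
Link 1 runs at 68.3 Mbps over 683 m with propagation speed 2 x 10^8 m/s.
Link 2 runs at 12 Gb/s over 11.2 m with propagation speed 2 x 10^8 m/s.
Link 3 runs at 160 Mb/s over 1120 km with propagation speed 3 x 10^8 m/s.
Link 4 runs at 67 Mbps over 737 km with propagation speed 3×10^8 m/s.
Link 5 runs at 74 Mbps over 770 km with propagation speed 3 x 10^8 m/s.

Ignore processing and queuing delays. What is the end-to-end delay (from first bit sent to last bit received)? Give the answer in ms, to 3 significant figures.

L = 576 × 8 = 4608 bits.
Transmission delays (L/R per hop): 0.0674671, 0.000384, 0.0288, 0.0687761, 0.0622703 ms; sum = 0.227697 ms.
Propagation delays (d/s per hop): 0.003415, 5.6e-05, 3.73333, 2.45667, 2.56667 ms; sum = 8.76014 ms.
End-to-end = 8.99 ms.

8.99 ms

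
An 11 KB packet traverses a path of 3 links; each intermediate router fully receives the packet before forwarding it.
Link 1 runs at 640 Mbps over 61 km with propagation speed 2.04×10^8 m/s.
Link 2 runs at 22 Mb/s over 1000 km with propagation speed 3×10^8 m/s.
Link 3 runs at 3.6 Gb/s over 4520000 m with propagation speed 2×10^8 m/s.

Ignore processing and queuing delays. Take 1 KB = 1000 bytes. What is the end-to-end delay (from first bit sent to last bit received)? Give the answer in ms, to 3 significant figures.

L = 88000 bits.
Transmission delays (L/R per hop): 0.1375, 4, 0.0244444 ms; sum = 4.16194 ms.
Propagation delays (d/s per hop): 0.29902, 3.33333, 22.6 ms; sum = 26.2324 ms.
End-to-end = 30.4 ms.

30.4 ms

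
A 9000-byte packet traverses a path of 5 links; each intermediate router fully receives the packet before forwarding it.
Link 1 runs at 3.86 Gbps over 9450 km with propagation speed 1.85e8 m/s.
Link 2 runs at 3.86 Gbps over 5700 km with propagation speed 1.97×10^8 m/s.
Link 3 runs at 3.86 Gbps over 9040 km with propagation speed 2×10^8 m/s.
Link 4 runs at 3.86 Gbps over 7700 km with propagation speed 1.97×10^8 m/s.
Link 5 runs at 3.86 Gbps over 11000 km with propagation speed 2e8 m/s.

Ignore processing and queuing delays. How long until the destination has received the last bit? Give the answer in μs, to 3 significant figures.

L = 9000 × 8 = 72000 bits.
Transmission delay per hop = L/R = 72000/3860000000 = 18.6528 μs; 5 hops → 93.2642 μs.
Propagation delays (d/s per hop): 51081.1, 28934, 45200, 39086.3, 55000 μs; sum = 219301 μs.
End-to-end = 219000 μs.

219000 μs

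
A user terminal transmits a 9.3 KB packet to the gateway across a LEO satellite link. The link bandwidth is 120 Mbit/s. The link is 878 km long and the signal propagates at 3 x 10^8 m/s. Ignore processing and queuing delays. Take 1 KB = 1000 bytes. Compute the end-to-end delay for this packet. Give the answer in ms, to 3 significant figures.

L = 74400 bits.
Transmission delay = L/R = 74400 / 120000000 = 0.62 ms.
Propagation delay = d/s = 878000 m / 300000000 m/s = 2.92667 ms.
Total = 3.55 ms.

3.55 ms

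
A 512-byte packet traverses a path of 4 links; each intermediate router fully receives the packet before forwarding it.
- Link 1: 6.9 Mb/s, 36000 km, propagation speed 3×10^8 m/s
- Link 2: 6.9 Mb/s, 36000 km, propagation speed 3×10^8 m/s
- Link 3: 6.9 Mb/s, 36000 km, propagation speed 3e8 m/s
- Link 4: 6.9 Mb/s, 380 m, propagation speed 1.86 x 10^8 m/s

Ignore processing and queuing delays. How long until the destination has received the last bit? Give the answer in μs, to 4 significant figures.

362400 μs

L = 512 × 8 = 4096 bits.
Transmission delay per hop = L/R = 4096/6900000 = 593.623 μs; 4 hops → 2374.49 μs.
Propagation delays (d/s per hop): 120000, 120000, 120000, 2.04301 μs; sum = 360002 μs.
End-to-end = 362400 μs.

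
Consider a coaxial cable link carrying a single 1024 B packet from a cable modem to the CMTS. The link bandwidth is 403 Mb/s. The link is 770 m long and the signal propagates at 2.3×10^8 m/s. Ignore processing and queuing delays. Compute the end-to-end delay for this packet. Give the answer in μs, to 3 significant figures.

23.7 μs

L = 1024 × 8 = 8192 bits.
Transmission delay = L/R = 8192 / 403000000 = 20.3275 μs.
Propagation delay = d/s = 770 m / 2.3e+08 m/s = 3.34783 μs.
Total = 23.7 μs.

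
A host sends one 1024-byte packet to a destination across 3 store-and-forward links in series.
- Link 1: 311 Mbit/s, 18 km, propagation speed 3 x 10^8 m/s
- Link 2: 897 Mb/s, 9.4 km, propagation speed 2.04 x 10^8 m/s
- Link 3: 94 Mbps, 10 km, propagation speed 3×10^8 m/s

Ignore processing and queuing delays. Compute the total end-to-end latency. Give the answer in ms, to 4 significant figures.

0.2620 ms

L = 1024 × 8 = 8192 bits.
Transmission delays (L/R per hop): 0.0263408, 0.00913266, 0.0871489 ms; sum = 0.122622 ms.
Propagation delays (d/s per hop): 0.06, 0.0460784, 0.0333333 ms; sum = 0.139412 ms.
End-to-end = 0.2620 ms.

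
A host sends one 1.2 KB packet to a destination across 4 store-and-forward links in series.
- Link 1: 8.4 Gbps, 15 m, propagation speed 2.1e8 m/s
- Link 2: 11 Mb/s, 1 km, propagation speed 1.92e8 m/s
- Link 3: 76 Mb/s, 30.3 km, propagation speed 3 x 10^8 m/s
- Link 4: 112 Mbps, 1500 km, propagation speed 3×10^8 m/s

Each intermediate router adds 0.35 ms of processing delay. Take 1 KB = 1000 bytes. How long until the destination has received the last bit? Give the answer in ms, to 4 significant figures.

L = 9600 bits.
Transmission delays (L/R per hop): 0.00114286, 0.872727, 0.126316, 0.0857143 ms; sum = 1.0859 ms.
Propagation delays (d/s per hop): 7.14286e-05, 0.00520833, 0.101, 5 ms; sum = 5.10628 ms.
Processing at 3 router(s): 3 × 0.35 ms = 1.05 ms.
End-to-end = 7.242 ms.

7.242 ms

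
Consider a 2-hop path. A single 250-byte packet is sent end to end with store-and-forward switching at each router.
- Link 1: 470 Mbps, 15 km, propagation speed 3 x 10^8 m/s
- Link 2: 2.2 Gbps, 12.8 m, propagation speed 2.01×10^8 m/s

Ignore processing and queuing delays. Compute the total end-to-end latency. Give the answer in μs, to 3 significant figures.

L = 250 × 8 = 2000 bits.
Transmission delays (L/R per hop): 4.25532, 0.909091 μs; sum = 5.16441 μs.
Propagation delays (d/s per hop): 50, 0.0636816 μs; sum = 50.0637 μs.
End-to-end = 55.2 μs.

55.2 μs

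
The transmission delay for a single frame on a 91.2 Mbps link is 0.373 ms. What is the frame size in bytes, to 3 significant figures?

L = R × t_tx = 91200000 b/s × 0.000373 s = 34017.6 bits.
In bytes: 34017.6 / 8 = 4250 bytes.

4250 bytes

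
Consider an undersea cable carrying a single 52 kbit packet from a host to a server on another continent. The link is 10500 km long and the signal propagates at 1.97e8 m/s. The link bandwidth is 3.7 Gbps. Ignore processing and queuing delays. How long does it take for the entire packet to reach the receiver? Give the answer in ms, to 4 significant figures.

53.31 ms

L = 52000 bits.
Transmission delay = L/R = 52000 / 3700000000 = 0.0140541 ms.
Propagation delay = d/s = 10500000 m / 197000000 m/s = 53.2995 ms.
Total = 53.31 ms.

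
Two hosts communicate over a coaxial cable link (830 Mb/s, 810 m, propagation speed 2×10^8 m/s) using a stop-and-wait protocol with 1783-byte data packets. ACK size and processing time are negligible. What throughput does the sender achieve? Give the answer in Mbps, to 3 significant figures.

564 Mbps

t_tx = L/R = 14264/830000000 = 1.71855e-05 s.
t_prop = 810/200000000 = 4.05e-06 s; RTT = 8.1e-06 s.
Cycle = t_tx + RTT = 2.52855e-05 s.
Throughput = L / cycle = 14264 / 2.52855e-05 = 564 Mbps.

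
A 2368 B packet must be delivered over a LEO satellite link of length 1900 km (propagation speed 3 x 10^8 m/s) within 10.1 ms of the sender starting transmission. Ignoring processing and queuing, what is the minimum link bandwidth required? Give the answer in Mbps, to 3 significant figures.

L = 18944 bits.
Propagation delay = 1900000 / 300000000 = 6.33333 ms.
Transmission budget = 10.1 − 6.33333 = 3.76667 ms.
R ≥ L / t_tx = 18944 bits / 0.00376667 s = 5.03 Mbps.

5.03 Mbps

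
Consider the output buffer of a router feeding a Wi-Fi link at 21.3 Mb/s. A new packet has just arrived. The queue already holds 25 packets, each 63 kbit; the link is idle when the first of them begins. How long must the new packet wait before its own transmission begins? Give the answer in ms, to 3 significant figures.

Each queued packet: L/R = 63000/21300000 = 2.95775 ms.
25 queued → 73.9437 ms.
Queuing delay = 73.9 ms.

73.9 ms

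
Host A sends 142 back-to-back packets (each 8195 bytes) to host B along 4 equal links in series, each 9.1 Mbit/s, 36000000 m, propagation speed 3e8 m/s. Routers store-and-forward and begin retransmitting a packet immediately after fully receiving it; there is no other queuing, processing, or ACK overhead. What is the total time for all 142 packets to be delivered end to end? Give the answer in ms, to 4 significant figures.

Per-hop transmission t_tx = L/R = 65560/9100000 = 7.2044 ms.
Per-hop propagation t_prop = 36000000/300000000 = 120 ms.
Pipeline fill: first packet needs 4·t_tx to clear all hops; remaining 141 packets each add one t_tx.
Total = (4+142-1)·t_tx + 4·t_prop = 145·7.2044 + 4·120 = 1525 ms.

1525 ms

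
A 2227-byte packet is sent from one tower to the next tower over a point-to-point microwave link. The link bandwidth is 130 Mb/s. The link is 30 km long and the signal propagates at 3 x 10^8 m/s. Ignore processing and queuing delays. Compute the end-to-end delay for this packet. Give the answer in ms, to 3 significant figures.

L = 2227 × 8 = 17816 bits.
Transmission delay = L/R = 17816 / 130000000 = 0.137046 ms.
Propagation delay = d/s = 30000 m / 300000000 m/s = 0.1 ms.
Total = 0.237 ms.

0.237 ms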